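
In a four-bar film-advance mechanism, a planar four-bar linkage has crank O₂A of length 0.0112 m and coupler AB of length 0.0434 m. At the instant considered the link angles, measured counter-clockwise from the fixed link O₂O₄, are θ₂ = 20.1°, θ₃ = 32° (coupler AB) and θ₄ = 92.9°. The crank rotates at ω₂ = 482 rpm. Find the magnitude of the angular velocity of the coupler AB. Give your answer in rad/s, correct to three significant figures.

14.2

ω₂ = 50.47 rad/s (from 482 rpm).
Differentiating the loop-closure r₂e^{iθ₂}+r₃e^{iθ₃}=r₁+r₄e^{iθ₄} gives r₂ω₂e^{iθ₂}+r₃ω₃e^{iθ₃}=r₄ω₄e^{iθ₄}.
Eliminating the other unknown: ω₃ = r₂ω₂ sin(θ₄−θ₂) / [r₃ sin(θ₃−θ₄)].
Numerator sine = +0.95528; denominator sine = -0.87377.
Result = 0.0112·50.47·(+0.95528) / (0.0434·(-0.87377)) = -14.241 rad/s; magnitude 14.241 rad/s.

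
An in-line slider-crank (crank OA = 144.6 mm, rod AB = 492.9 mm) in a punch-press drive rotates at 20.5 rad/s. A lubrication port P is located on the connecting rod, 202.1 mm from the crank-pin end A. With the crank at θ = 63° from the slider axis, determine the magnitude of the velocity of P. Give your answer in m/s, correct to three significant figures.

ω = 20.5 rad/s.  Crank-pin speed |V_A| = rω = 2.9643 m/s, perpendicular to OA.
Rod angle: sinφ = −(r/L) sinθ ⇒ φ = -15.153°; ω_rod = −rω cosθ/√(L²−r²sin²θ) = -2.8286 rad/s.
V_P = V_A + ω_rod × AP, with AP = 0.2021 m along the rod.
Components: V_Px = −rω sinθ − a·ω_rod·sinφ = -2.7906 m/s;  V_Py = rω cosθ + a·ω_rod·cosφ = +0.79397 m/s.
|V_P| = √(V_Px² + V_Py²) = 2.9014 m/s.

2.90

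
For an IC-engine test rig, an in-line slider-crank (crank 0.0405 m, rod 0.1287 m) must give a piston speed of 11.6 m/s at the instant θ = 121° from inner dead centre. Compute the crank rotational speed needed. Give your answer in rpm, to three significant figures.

3840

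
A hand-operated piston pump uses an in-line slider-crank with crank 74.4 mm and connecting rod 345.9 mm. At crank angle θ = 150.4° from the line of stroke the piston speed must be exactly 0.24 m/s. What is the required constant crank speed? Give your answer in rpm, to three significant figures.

76.8

For an in-line slider-crank, |v_piston| = rω|sinθ|·[1 + r cosθ/√(L² − r² sin²θ)].
With r = 0.0744 m, L = 0.3459 m, θ = 150.4°: the bracketed kinematic factor |dx/dθ| = 0.029837 m.
ω = v/|dx/dθ| = 0.24/0.029837 = 8.0436 rad/s.
N = 60ω/(2π) = 76.811 rpm.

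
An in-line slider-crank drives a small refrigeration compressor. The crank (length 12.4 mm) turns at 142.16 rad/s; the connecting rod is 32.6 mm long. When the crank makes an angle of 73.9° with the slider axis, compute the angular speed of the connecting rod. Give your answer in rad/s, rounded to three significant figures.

16.1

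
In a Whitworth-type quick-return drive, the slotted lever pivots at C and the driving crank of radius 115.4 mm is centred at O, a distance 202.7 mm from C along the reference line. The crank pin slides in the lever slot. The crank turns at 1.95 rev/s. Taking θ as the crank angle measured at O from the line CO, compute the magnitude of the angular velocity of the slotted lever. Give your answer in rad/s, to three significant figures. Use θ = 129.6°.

0.794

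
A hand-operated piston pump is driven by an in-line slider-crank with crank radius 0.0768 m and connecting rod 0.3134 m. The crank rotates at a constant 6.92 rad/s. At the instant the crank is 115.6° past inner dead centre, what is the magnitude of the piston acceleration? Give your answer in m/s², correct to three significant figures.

ω = 6.92 rad/s
x(θ) = r cosθ + √(L² − r² sin²θ); with ω constant, a = ω²·d²x/dθ².
d²x/dθ² = −r cosθ − r²(cos2θ)/√u − r⁴ sin²2θ/(4u^{3/2}),  u = L² − r² sin²θ = 0.0934225 m².
Substituting r = 0.0768 m, L = 0.3134 m, θ = 115.6°: d²x/dθ² = +0.045091 m.
a = ω²·d²x/dθ² = (6.92)²·(+0.045091) = +2.1592 m/s²;  |a| = 2.1592 m/s².

2.16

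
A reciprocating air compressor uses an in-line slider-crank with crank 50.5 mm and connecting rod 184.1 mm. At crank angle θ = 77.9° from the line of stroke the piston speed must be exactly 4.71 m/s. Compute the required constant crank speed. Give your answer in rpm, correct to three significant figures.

860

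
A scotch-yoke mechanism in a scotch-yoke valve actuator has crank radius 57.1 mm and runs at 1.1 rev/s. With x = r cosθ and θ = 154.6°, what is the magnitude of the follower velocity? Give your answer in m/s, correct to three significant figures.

ω = 6.912 rad/s (from 1.1 rev/s).
x = r cosθ ⇒ ẋ = −rω sinθ.
|v| = rω|sinθ| = 0.0571·6.912·|sin 154.6°| = 0.16928 m/s.

0.169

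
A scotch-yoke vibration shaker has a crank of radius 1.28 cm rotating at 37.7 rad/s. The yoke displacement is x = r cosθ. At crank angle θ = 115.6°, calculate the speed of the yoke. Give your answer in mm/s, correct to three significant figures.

ω = 37.7 rad/s
x = r cosθ ⇒ ẋ = −rω sinθ.
|v| = rω|sinθ| = 0.0128·37.7·|sin 115.6°| = 0.43519 m/s = 435.19 mm/s.

435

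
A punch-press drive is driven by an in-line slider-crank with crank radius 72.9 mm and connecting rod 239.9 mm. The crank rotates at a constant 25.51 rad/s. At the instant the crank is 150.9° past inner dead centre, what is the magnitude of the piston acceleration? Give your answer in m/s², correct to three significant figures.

33.5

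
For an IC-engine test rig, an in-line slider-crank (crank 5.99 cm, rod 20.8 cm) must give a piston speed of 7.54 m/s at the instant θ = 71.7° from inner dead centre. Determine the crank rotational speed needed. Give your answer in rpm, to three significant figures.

1160

For an in-line slider-crank, |v_piston| = rω|sinθ|·[1 + r cosθ/√(L² − r² sin²θ)].
With r = 0.0599 m, L = 0.208 m, θ = 71.7°: the bracketed kinematic factor |dx/dθ| = 0.062217 m.
ω = v/|dx/dθ| = 7.54/0.062217 = 121.19 rad/s.
N = 60ω/(2π) = 1157.3 rpm.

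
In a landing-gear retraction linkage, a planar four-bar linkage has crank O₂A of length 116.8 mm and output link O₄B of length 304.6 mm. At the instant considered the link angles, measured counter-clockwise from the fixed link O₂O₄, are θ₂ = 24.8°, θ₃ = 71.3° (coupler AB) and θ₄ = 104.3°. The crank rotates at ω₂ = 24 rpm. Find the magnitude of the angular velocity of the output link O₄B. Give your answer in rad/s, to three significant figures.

1.28

ω₂ = 2.513 rad/s (from 24 rpm).
Differentiating the loop-closure r₂e^{iθ₂}+r₃e^{iθ₃}=r₁+r₄e^{iθ₄} gives r₂ω₂e^{iθ₂}+r₃ω₃e^{iθ₃}=r₄ω₄e^{iθ₄}.
Eliminating the other unknown: ω₄ = r₂ω₂ sin(θ₂−θ₃) / [r₄ sin(θ₄−θ₃)].
Numerator sine = -0.72537; denominator sine = +0.54464.
Result = 0.1168·2.513·(-0.72537) / (0.3046·(+0.54464)) = -1.2835 rad/s; magnitude 1.2835 rad/s.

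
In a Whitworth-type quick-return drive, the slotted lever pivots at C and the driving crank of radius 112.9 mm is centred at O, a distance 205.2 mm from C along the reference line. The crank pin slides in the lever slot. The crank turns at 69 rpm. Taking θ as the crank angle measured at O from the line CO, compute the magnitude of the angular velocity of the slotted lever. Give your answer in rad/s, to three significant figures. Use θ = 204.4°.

4.77

ω = 7.226 rad/s (from 69 rpm).
Crank pin A relative to C: A = (d + r cosθ, r sinθ); lever angle φ = atan2(r sinθ, d + r cosθ).
Differentiating tanφ: φ̇ = rω(d cosθ + r)/(d² + r² + 2dr cosθ).
d² + r² + 2dr cosθ = |CA|² = 0.0126577 m²;  d cosθ + r = -0.073972 m.
|ω_lever| = |0.1129·7.226·-0.073972| / 0.0126577 = 4.7675 rad/s.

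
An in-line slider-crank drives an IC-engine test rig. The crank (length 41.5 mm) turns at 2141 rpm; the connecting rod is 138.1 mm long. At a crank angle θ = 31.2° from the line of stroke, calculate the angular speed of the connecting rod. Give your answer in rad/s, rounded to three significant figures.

58.3

ω = 224.2 rad/s (converted from 2141 rpm).
The rod makes angle φ with the slider axis where L sinφ = r sinθ; differentiating, L cosφ·φ̇ = r ω cosθ.
L cosφ = √(L² − r² sin²θ) = 0.13642 m.
|ω_rod| = r ω |cosθ| / √(L² − r² sin²θ) = 0.0415·224.2·0.85536/0.13642 = 58.342 rad/s.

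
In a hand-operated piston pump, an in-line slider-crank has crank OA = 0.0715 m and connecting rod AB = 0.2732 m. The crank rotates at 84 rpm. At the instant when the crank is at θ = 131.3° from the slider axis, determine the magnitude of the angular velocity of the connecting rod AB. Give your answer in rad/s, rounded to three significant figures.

ω = 8.796 rad/s (converted from 84 rpm).
The rod makes angle φ with the slider axis where L sinφ = r sinθ; differentiating, L cosφ·φ̇ = r ω cosθ.
L cosφ = √(L² − r² sin²θ) = 0.26787 m.
|ω_rod| = r ω |cosθ| / √(L² − r² sin²θ) = 0.0715·8.796·0.66000/0.26787 = 1.5497 rad/s.

1.55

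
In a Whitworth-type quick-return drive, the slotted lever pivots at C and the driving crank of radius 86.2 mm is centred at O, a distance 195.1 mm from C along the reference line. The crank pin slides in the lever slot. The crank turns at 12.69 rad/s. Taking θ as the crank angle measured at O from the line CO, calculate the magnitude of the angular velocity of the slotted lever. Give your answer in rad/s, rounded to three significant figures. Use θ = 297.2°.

3.15

ω = 12.69 rad/s
Crank pin A relative to C: A = (d + r cosθ, r sinθ); lever angle φ = atan2(r sinθ, d + r cosθ).
Differentiating tanφ: φ̇ = rω(d cosθ + r)/(d² + r² + 2dr cosθ).
d² + r² + 2dr cosθ = |CA|² = 0.060869 m²;  d cosθ + r = +0.17538 m.
|ω_lever| = |0.0862·12.69·+0.17538| / 0.060869 = 3.1518 rad/s.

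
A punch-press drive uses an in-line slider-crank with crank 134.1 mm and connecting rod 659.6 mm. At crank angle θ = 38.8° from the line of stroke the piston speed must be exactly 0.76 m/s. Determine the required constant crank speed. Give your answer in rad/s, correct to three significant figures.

For an in-line slider-crank, |v_piston| = rω|sinθ|·[1 + r cosθ/√(L² − r² sin²θ)].
With r = 0.1341 m, L = 0.6596 m, θ = 38.8°: the bracketed kinematic factor |dx/dθ| = 0.097451 m.
ω = v/|dx/dθ| = 0.76/0.097451 = 7.7988 rad/s.

7.80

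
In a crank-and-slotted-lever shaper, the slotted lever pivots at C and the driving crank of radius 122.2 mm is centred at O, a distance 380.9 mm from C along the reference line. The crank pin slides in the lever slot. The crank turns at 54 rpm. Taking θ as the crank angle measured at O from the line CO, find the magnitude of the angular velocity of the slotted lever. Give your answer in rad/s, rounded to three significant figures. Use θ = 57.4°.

ω = 5.655 rad/s (from 54 rpm).
Crank pin A relative to C: A = (d + r cosθ, r sinθ); lever angle φ = atan2(r sinθ, d + r cosθ).
Differentiating tanφ: φ̇ = rω(d cosθ + r)/(d² + r² + 2dr cosθ).
d² + r² + 2dr cosθ = |CA|² = 0.210173 m²;  d cosθ + r = +0.32742 m.
|ω_lever| = |0.1222·5.655·+0.32742| / 0.210173 = 1.0765 rad/s.

1.08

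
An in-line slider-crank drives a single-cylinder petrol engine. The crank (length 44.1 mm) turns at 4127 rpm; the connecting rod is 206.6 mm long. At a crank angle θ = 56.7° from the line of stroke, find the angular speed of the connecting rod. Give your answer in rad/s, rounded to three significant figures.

ω = 432.2 rad/s (converted from 4127 rpm).
The rod makes angle φ with the slider axis where L sinφ = r sinθ; differentiating, L cosφ·φ̇ = r ω cosθ.
L cosφ = √(L² − r² sin²θ) = 0.20329 m.
|ω_rod| = r ω |cosθ| / √(L² − r² sin²θ) = 0.0441·432.2·0.54902/0.20329 = 51.474 rad/s.

51.5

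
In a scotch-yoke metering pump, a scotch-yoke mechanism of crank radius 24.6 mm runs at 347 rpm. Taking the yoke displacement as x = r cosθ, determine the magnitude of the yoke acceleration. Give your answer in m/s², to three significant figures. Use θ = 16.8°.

ω = 36.34 rad/s (from 347 rpm).
x = r cosθ ⇒ ẍ = −rω² cosθ (ω constant).
|a| = rω²|cosθ| = 0.0246·(36.34)²·|cos 16.8°| = 31.096 m/s².

31.1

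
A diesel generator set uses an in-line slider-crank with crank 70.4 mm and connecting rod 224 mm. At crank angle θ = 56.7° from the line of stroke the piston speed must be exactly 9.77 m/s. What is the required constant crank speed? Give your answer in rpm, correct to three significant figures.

1350

For an in-line slider-crank, |v_piston| = rω|sinθ|·[1 + r cosθ/√(L² − r² sin²θ)].
With r = 0.0704 m, L = 0.224 m, θ = 56.7°: the bracketed kinematic factor |dx/dθ| = 0.069363 m.
ω = v/|dx/dθ| = 9.77/0.069363 = 140.85 rad/s.
N = 60ω/(2π) = 1345 rpm.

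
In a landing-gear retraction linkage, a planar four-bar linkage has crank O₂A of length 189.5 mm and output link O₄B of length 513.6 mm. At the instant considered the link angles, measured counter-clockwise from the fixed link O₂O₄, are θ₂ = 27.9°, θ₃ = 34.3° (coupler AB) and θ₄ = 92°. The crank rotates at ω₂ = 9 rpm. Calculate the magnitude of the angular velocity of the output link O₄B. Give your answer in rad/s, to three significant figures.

ω₂ = 0.9425 rad/s (from 9 rpm).
Differentiating the loop-closure r₂e^{iθ₂}+r₃e^{iθ₃}=r₁+r₄e^{iθ₄} gives r₂ω₂e^{iθ₂}+r₃ω₃e^{iθ₃}=r₄ω₄e^{iθ₄}.
Eliminating the other unknown: ω₄ = r₂ω₂ sin(θ₂−θ₃) / [r₄ sin(θ₄−θ₃)].
Numerator sine = -0.11147; denominator sine = +0.84526.
Result = 0.1895·0.9425·(-0.11147) / (0.5136·(+0.84526)) = -0.045858 rad/s; magnitude 0.045858 rad/s.

0.0459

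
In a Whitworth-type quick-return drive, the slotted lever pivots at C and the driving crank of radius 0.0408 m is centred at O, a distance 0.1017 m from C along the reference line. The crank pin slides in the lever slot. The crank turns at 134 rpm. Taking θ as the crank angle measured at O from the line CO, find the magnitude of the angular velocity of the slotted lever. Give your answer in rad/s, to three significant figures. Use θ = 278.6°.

2.42

ω = 14.03 rad/s (from 134 rpm).
Crank pin A relative to C: A = (d + r cosθ, r sinθ); lever angle φ = atan2(r sinθ, d + r cosθ).
Differentiating tanφ: φ̇ = rω(d cosθ + r)/(d² + r² + 2dr cosθ).
d² + r² + 2dr cosθ = |CA|² = 0.0132485 m²;  d cosθ + r = +0.056008 m.
|ω_lever| = |0.0408·14.03·+0.056008| / 0.0132485 = 2.4203 rad/s.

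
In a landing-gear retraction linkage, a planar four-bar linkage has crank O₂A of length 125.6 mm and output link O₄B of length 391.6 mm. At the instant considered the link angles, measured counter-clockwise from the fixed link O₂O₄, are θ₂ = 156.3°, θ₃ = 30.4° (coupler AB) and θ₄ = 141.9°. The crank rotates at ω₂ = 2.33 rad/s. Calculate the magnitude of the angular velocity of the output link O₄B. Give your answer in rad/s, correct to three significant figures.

ω₂ = 2.33 rad/s
Differentiating the loop-closure r₂e^{iθ₂}+r₃e^{iθ₃}=r₁+r₄e^{iθ₄} gives r₂ω₂e^{iθ₂}+r₃ω₃e^{iθ₃}=r₄ω₄e^{iθ₄}.
Eliminating the other unknown: ω₄ = r₂ω₂ sin(θ₂−θ₃) / [r₄ sin(θ₄−θ₃)].
Numerator sine = +0.81004; denominator sine = +0.93042.
Result = 0.1256·2.33·(+0.81004) / (0.3916·(+0.93042)) = +0.65063 rad/s; magnitude 0.65063 rad/s.

0.651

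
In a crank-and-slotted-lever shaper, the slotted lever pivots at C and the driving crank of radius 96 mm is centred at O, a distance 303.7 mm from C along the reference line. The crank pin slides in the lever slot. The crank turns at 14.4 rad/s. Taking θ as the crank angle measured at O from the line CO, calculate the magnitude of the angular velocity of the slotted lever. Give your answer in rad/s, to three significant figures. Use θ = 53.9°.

2.80

ω = 14.4 rad/s
Crank pin A relative to C: A = (d + r cosθ, r sinθ); lever angle φ = atan2(r sinθ, d + r cosθ).
Differentiating tanφ: φ̇ = rω(d cosθ + r)/(d² + r² + 2dr cosθ).
d² + r² + 2dr cosθ = |CA|² = 0.135806 m²;  d cosθ + r = +0.27494 m.
|ω_lever| = |0.096·14.4·+0.27494| / 0.135806 = 2.7987 rad/s.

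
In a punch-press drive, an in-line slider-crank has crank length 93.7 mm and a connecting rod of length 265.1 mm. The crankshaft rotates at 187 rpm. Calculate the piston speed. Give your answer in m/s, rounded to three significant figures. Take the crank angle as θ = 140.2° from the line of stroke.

0.847

ω = 2π·187/60 = 19.58 rad/s
For an in-line slider-crank, x = r cosθ + √(L² − r² sin²θ), so v = −rω sinθ·[1 + r cosθ/√(L² − r² sin²θ)].
With r = 0.0937 m, L = 0.2651 m, θ = 140.2°: √(L² − r² sin²θ) = 0.25823 m.
v = −0.0937·19.58·0.64011·[1 + 0.0937·-0.76828/0.25823] = -0.84709 m/s.
|v| = 0.84709 m/s.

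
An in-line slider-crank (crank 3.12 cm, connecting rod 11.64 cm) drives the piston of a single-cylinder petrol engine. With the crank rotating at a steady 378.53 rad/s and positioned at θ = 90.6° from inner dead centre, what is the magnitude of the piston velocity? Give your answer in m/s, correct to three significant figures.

ω = 378.5 rad/s
For an in-line slider-crank, x = r cosθ + √(L² − r² sin²θ), so v = −rω sinθ·[1 + r cosθ/√(L² − r² sin²θ)].
With r = 0.0312 m, L = 0.1164 m, θ = 90.6°: √(L² − r² sin²θ) = 0.11214 m.
v = −0.0312·378.5·0.99995·[1 + 0.0312·-0.01047/0.11214] = -11.775 m/s.
|v| = 11.775 m/s.

11.8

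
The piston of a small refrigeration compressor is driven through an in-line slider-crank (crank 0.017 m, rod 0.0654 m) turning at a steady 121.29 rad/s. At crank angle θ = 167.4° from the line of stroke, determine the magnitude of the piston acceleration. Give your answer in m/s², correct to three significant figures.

185

ω = 121.3 rad/s
x(θ) = r cosθ + √(L² − r² sin²θ); with ω constant, a = ω²·d²x/dθ².
d²x/dθ² = −r cosθ − r²(cos2θ)/√u − r⁴ sin²2θ/(4u^{3/2}),  u = L² − r² sin²θ = 0.00426341 m².
Substituting r = 0.017 m, L = 0.0654 m, θ = 167.4°: d²x/dθ² = +0.012572 m.
a = ω²·d²x/dθ² = (121.3)²·(+0.012572) = +184.95 m/s²;  |a| = 184.95 m/s².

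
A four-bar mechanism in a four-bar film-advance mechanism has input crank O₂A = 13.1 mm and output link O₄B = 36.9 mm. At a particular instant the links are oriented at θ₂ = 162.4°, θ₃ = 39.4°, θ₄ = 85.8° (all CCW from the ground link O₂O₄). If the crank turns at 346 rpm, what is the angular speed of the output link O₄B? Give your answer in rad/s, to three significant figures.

14.9

ω₂ = 36.23 rad/s (from 346 rpm).
Differentiating the loop-closure r₂e^{iθ₂}+r₃e^{iθ₃}=r₁+r₄e^{iθ₄} gives r₂ω₂e^{iθ₂}+r₃ω₃e^{iθ₃}=r₄ω₄e^{iθ₄}.
Eliminating the other unknown: ω₄ = r₂ω₂ sin(θ₂−θ₃) / [r₄ sin(θ₄−θ₃)].
Numerator sine = +0.83867; denominator sine = +0.72417.
Result = 0.0131·36.23·(+0.83867) / (0.0369·(+0.72417)) = +14.897 rad/s; magnitude 14.897 rad/s.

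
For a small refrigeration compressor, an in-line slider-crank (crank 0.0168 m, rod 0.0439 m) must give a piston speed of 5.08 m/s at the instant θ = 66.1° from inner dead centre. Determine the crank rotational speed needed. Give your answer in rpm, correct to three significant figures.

For an in-line slider-crank, |v_piston| = rω|sinθ|·[1 + r cosθ/√(L² − r² sin²θ)].
With r = 0.0168 m, L = 0.0439 m, θ = 66.1°: the bracketed kinematic factor |dx/dθ| = 0.017902 m.
ω = v/|dx/dθ| = 5.08/0.017902 = 283.78 rad/s.
N = 60ω/(2π) = 2709.9 rpm.

2710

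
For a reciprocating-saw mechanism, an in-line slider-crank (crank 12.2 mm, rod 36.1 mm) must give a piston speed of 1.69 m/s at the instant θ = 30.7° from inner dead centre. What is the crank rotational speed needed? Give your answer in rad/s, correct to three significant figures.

210

For an in-line slider-crank, |v_piston| = rω|sinθ|·[1 + r cosθ/√(L² − r² sin²θ)].
With r = 0.0122 m, L = 0.0361 m, θ = 30.7°: the bracketed kinematic factor |dx/dθ| = 0.0080661 m.
ω = v/|dx/dθ| = 1.69/0.0080661 = 209.52 rad/s.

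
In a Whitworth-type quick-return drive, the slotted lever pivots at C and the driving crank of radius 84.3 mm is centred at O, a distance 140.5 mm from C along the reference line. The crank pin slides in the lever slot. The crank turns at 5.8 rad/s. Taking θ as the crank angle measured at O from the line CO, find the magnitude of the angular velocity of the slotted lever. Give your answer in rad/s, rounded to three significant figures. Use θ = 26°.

ω = 5.8 rad/s
Crank pin A relative to C: A = (d + r cosθ, r sinθ); lever angle φ = atan2(r sinθ, d + r cosθ).
Differentiating tanφ: φ̇ = rω(d cosθ + r)/(d² + r² + 2dr cosθ).
d² + r² + 2dr cosθ = |CA|² = 0.0481376 m²;  d cosθ + r = +0.21058 m.
|ω_lever| = |0.0843·5.8·+0.21058| / 0.0481376 = 2.1389 rad/s.

2.14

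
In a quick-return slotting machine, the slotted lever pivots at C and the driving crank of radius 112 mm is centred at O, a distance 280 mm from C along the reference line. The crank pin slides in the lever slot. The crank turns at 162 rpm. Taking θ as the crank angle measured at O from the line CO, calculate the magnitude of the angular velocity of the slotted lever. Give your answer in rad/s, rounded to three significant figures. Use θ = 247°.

ω = 16.96 rad/s (from 162 rpm).
Crank pin A relative to C: A = (d + r cosθ, r sinθ); lever angle φ = atan2(r sinθ, d + r cosθ).
Differentiating tanφ: φ̇ = rω(d cosθ + r)/(d² + r² + 2dr cosθ).
d² + r² + 2dr cosθ = |CA|² = 0.0664373 m²;  d cosθ + r = +0.0025953 m.
|ω_lever| = |0.112·16.96·+0.0025953| / 0.0664373 = 0.074222 rad/s.

0.0742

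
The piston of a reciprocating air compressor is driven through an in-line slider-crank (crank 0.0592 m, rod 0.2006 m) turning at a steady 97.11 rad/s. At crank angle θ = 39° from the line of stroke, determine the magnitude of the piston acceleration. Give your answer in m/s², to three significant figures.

ω = 97.11 rad/s
x(θ) = r cosθ + √(L² − r² sin²θ); with ω constant, a = ω²·d²x/dθ².
d²x/dθ² = −r cosθ − r²(cos2θ)/√u − r⁴ sin²2θ/(4u^{3/2}),  u = L² − r² sin²θ = 0.0388524 m².
Substituting r = 0.0592 m, L = 0.2006 m, θ = 39°: d²x/dθ² = -0.050087 m.
a = ω²·d²x/dθ² = (97.11)²·(-0.050087) = -472.34 m/s²;  |a| = 472.34 m/s².

472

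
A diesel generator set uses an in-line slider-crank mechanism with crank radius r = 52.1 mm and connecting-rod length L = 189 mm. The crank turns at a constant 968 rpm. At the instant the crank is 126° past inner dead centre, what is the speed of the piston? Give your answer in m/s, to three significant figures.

3.56

ω = 2π·968/60 = 101.4 rad/s
For an in-line slider-crank, x = r cosθ + √(L² − r² sin²θ), so v = −rω sinθ·[1 + r cosθ/√(L² − r² sin²θ)].
With r = 0.0521 m, L = 0.189 m, θ = 126°: √(L² − r² sin²θ) = 0.18424 m.
v = −0.0521·101.4·0.80902·[1 + 0.0521·-0.58779/0.18424] = -3.5625 m/s.
|v| = 3.5625 m/s.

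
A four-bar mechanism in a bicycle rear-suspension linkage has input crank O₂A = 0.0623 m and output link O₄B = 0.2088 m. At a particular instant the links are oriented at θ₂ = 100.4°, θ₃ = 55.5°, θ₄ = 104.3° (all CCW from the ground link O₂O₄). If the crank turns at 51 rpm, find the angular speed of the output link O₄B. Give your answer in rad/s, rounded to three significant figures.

1.49

ω₂ = 5.341 rad/s (from 51 rpm).
Differentiating the loop-closure r₂e^{iθ₂}+r₃e^{iθ₃}=r₁+r₄e^{iθ₄} gives r₂ω₂e^{iθ₂}+r₃ω₃e^{iθ₃}=r₄ω₄e^{iθ₄}.
Eliminating the other unknown: ω₄ = r₂ω₂ sin(θ₂−θ₃) / [r₄ sin(θ₄−θ₃)].
Numerator sine = +0.70587; denominator sine = +0.75241.
Result = 0.0623·5.341·(+0.70587) / (0.2088·(+0.75241)) = +1.4949 rad/s; magnitude 1.4949 rad/s.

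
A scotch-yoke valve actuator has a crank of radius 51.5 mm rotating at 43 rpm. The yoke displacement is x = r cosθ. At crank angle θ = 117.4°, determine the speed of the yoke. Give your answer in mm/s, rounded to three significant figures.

206

ω = 4.503 rad/s (from 43 rpm).
x = r cosθ ⇒ ẋ = −rω sinθ.
|v| = rω|sinθ| = 0.0515·4.503·|sin 117.4°| = 0.20589 m/s = 205.89 mm/s.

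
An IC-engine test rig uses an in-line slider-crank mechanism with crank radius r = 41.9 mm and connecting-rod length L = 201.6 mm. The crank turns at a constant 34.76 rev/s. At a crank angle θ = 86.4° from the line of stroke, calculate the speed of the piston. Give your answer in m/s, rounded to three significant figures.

ω = 2π·34.8 = 218.4 rad/s
For an in-line slider-crank, x = r cosθ + √(L² − r² sin²θ), so v = −rω sinθ·[1 + r cosθ/√(L² − r² sin²θ)].
With r = 0.0419 m, L = 0.2016 m, θ = 86.4°: √(L² − r² sin²θ) = 0.19722 m.
v = −0.0419·218.4·0.99803·[1 + 0.0419·0.06279/0.19722] = -9.2549 m/s.
|v| = 9.2549 m/s.

9.25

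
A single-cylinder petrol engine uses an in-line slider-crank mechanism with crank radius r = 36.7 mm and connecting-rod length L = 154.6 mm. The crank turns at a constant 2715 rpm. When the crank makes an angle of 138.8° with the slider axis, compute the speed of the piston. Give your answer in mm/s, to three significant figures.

5630

ω = 2π·2715/60 = 284.3 rad/s
For an in-line slider-crank, x = r cosθ + √(L² − r² sin²θ), so v = −rω sinθ·[1 + r cosθ/√(L² − r² sin²θ)].
With r = 0.0367 m, L = 0.1546 m, θ = 138.8°: √(L² − r² sin²θ) = 0.1527 m.
v = −0.0367·284.3·0.65869·[1 + 0.0367·-0.75241/0.1527] = -5.6301 m/s.
|v| = 5.6301 m/s = 5630.1 mm/s.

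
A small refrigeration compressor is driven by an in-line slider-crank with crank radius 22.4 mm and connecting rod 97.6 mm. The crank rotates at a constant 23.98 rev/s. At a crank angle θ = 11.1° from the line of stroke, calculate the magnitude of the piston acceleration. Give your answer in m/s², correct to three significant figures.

607

ω = 2π·24 = 150.7 rad/s
x(θ) = r cosθ + √(L² − r² sin²θ); with ω constant, a = ω²·d²x/dθ².
d²x/dθ² = −r cosθ − r²(cos2θ)/√u − r⁴ sin²2θ/(4u^{3/2}),  u = L² − r² sin²θ = 0.00950716 m².
Substituting r = 0.0224 m, L = 0.0976 m, θ = 11.1°: d²x/dθ² = -0.026755 m.
a = ω²·d²x/dθ² = (150.7)²·(-0.026755) = -607.39 m/s²;  |a| = 607.39 m/s².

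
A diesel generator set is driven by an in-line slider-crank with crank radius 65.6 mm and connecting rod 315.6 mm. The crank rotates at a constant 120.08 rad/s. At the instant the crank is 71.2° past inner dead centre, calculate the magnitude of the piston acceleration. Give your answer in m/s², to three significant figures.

147

ω = 120.1 rad/s
x(θ) = r cosθ + √(L² − r² sin²θ); with ω constant, a = ω²·d²x/dθ².
d²x/dθ² = −r cosθ − r²(cos2θ)/√u − r⁴ sin²2θ/(4u^{3/2}),  u = L² − r² sin²θ = 0.0957469 m².
Substituting r = 0.0656 m, L = 0.3156 m, θ = 71.2°: d²x/dθ² = -0.01018 m.
a = ω²·d²x/dθ² = (120.1)²·(-0.01018) = -146.79 m/s²;  |a| = 146.79 m/s².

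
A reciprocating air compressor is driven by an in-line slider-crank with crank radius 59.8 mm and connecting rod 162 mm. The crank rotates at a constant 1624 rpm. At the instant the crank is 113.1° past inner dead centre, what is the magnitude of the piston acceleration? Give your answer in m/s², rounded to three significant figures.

ω = 2π·1624/60 = 170.1 rad/s
x(θ) = r cosθ + √(L² − r² sin²θ); with ω constant, a = ω²·d²x/dθ².
d²x/dθ² = −r cosθ − r²(cos2θ)/√u − r⁴ sin²2θ/(4u^{3/2}),  u = L² − r² sin²θ = 0.0232184 m².
Substituting r = 0.0598 m, L = 0.162 m, θ = 113.1°: d²x/dθ² = +0.039235 m.
a = ω²·d²x/dθ² = (170.1)²·(+0.039235) = +1134.7 m/s²;  |a| = 1134.7 m/s².

1130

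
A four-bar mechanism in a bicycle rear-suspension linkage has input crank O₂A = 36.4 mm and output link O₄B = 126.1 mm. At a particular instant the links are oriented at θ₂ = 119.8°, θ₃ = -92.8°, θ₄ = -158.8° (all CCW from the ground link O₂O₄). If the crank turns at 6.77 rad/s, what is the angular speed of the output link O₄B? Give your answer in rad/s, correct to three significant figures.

1.15

ω₂ = 6.77 rad/s
Differentiating the loop-closure r₂e^{iθ₂}+r₃e^{iθ₃}=r₁+r₄e^{iθ₄} gives r₂ω₂e^{iθ₂}+r₃ω₃e^{iθ₃}=r₄ω₄e^{iθ₄}.
Eliminating the other unknown: ω₄ = r₂ω₂ sin(θ₂−θ₃) / [r₄ sin(θ₄−θ₃)].
Numerator sine = -0.53877; denominator sine = -0.91355.
Result = 0.0364·6.77·(-0.53877) / (0.1261·(-0.91355)) = +1.1525 rad/s; magnitude 1.1525 rad/s.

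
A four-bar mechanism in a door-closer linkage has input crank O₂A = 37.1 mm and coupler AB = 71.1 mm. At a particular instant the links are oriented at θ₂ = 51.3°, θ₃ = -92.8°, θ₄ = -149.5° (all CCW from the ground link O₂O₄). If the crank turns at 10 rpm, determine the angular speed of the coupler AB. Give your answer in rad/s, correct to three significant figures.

ω₂ = 1.047 rad/s (from 10 rpm).
Differentiating the loop-closure r₂e^{iθ₂}+r₃e^{iθ₃}=r₁+r₄e^{iθ₄} gives r₂ω₂e^{iθ₂}+r₃ω₃e^{iθ₃}=r₄ω₄e^{iθ₄}.
Eliminating the other unknown: ω₃ = r₂ω₂ sin(θ₄−θ₂) / [r₃ sin(θ₃−θ₄)].
Numerator sine = +0.35511; denominator sine = +0.83581.
Result = 0.0371·1.047·(+0.35511) / (0.0711·(+0.83581)) = +0.23216 rad/s; magnitude 0.23216 rad/s.

0.232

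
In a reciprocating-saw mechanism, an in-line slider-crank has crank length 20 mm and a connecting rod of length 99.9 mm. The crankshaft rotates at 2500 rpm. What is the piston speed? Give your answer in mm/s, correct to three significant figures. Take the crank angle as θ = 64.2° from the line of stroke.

5130

ω = 2π·2500/60 = 261.8 rad/s
For an in-line slider-crank, x = r cosθ + √(L² − r² sin²θ), so v = −rω sinθ·[1 + r cosθ/√(L² − r² sin²θ)].
With r = 0.02 m, L = 0.0999 m, θ = 64.2°: √(L² − r² sin²θ) = 0.098264 m.
v = −0.02·261.8·0.90032·[1 + 0.02·0.43523/0.098264] = -5.1316 m/s.
|v| = 5.1316 m/s = 5131.6 mm/s.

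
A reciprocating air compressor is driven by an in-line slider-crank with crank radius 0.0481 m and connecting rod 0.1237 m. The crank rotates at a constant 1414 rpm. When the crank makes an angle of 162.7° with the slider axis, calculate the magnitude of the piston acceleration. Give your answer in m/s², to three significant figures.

ω = 2π·1414/60 = 148.1 rad/s
x(θ) = r cosθ + √(L² − r² sin²θ); with ω constant, a = ω²·d²x/dθ².
d²x/dθ² = −r cosθ − r²(cos2θ)/√u − r⁴ sin²2θ/(4u^{3/2}),  u = L² − r² sin²θ = 0.0150971 m².
Substituting r = 0.0481 m, L = 0.1237 m, θ = 162.7°: d²x/dθ² = +0.030192 m.
a = ω²·d²x/dθ² = (148.1)²·(+0.030192) = +661.98 m/s²;  |a| = 661.98 m/s².

662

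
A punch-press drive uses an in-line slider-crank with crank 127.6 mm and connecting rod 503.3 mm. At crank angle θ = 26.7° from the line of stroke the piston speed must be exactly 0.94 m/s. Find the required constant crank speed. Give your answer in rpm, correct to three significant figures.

127

For an in-line slider-crank, |v_piston| = rω|sinθ|·[1 + r cosθ/√(L² − r² sin²θ)].
With r = 0.1276 m, L = 0.5033 m, θ = 26.7°: the bracketed kinematic factor |dx/dθ| = 0.070404 m.
ω = v/|dx/dθ| = 0.94/0.070404 = 13.352 rad/s.
N = 60ω/(2π) = 127.5 rpm.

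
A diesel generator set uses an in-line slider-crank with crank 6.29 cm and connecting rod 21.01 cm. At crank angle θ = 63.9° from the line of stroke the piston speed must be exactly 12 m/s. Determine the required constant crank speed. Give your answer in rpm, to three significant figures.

For an in-line slider-crank, |v_piston| = rω|sinθ|·[1 + r cosθ/√(L² − r² sin²θ)].
With r = 0.0629 m, L = 0.2101 m, θ = 63.9°: the bracketed kinematic factor |dx/dθ| = 0.06421 m.
ω = v/|dx/dθ| = 12/0.06421 = 186.89 rad/s.
N = 60ω/(2π) = 1784.6 rpm.

1780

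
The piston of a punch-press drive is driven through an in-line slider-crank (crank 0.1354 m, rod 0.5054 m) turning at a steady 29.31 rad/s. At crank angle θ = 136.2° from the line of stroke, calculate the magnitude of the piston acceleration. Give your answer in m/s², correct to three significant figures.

82.0

ω = 29.31 rad/s
x(θ) = r cosθ + √(L² − r² sin²θ); with ω constant, a = ω²·d²x/dθ².
d²x/dθ² = −r cosθ − r²(cos2θ)/√u − r⁴ sin²2θ/(4u^{3/2}),  u = L² − r² sin²θ = 0.246646 m².
Substituting r = 0.1354 m, L = 0.5054 m, θ = 136.2°: d²x/dθ² = +0.095496 m.
a = ω²·d²x/dθ² = (29.31)²·(+0.095496) = +82.038 m/s²;  |a| = 82.038 m/s².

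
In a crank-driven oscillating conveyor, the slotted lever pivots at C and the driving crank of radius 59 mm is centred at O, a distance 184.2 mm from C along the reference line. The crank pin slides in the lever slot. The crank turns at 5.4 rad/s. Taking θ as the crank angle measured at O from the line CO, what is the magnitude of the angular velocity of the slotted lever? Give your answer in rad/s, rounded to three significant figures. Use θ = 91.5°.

0.469

ω = 5.4 rad/s
Crank pin A relative to C: A = (d + r cosθ, r sinθ); lever angle φ = atan2(r sinθ, d + r cosθ).
Differentiating tanφ: φ̇ = rω(d cosθ + r)/(d² + r² + 2dr cosθ).
d² + r² + 2dr cosθ = |CA|² = 0.0368417 m²;  d cosθ + r = +0.054178 m.
|ω_lever| = |0.059·5.4·+0.054178| / 0.0368417 = 0.46852 rad/s.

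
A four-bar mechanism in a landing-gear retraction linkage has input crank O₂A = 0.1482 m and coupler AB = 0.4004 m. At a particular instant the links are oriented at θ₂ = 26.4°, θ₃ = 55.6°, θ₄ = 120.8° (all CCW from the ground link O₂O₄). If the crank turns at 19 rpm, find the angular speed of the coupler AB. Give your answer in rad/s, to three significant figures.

0.809

ω₂ = 1.99 rad/s (from 19 rpm).
Differentiating the loop-closure r₂e^{iθ₂}+r₃e^{iθ₃}=r₁+r₄e^{iθ₄} gives r₂ω₂e^{iθ₂}+r₃ω₃e^{iθ₃}=r₄ω₄e^{iθ₄}.
Eliminating the other unknown: ω₃ = r₂ω₂ sin(θ₄−θ₂) / [r₃ sin(θ₃−θ₄)].
Numerator sine = +0.99705; denominator sine = -0.90778.
Result = 0.1482·1.99·(+0.99705) / (0.4004·(-0.90778)) = -0.80886 rad/s; magnitude 0.80886 rad/s.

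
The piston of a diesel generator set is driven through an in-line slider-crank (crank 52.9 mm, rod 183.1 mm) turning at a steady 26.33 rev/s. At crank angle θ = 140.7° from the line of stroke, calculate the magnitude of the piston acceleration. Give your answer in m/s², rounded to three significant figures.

ω = 2π·26.3 = 165.4 rad/s
x(θ) = r cosθ + √(L² − r² sin²θ); with ω constant, a = ω²·d²x/dθ².
d²x/dθ² = −r cosθ − r²(cos2θ)/√u − r⁴ sin²2θ/(4u^{3/2}),  u = L² − r² sin²θ = 0.032403 m².
Substituting r = 0.0529 m, L = 0.1831 m, θ = 140.7°: d²x/dθ² = +0.037541 m.
a = ω²·d²x/dθ² = (165.4)²·(+0.037541) = +1027.5 m/s²;  |a| = 1027.5 m/s².

1030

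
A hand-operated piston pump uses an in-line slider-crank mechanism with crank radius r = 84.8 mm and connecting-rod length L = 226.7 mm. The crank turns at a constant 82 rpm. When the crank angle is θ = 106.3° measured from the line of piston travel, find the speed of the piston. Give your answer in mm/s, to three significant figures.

620

ω = 2π·82/60 = 8.587 rad/s
For an in-line slider-crank, x = r cosθ + √(L² − r² sin²θ), so v = −rω sinθ·[1 + r cosθ/√(L² − r² sin²θ)].
With r = 0.0848 m, L = 0.2267 m, θ = 106.3°: √(L² − r² sin²θ) = 0.21159 m.
v = −0.0848·8.587·0.95981·[1 + 0.0848·-0.28067/0.21159] = -0.62029 m/s.
|v| = 0.62029 m/s = 620.29 mm/s.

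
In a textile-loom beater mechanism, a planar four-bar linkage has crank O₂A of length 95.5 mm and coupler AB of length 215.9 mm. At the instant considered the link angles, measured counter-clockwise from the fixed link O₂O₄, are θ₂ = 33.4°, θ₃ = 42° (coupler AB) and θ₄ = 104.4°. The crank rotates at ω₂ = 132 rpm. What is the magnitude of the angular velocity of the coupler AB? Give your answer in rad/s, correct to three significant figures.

ω₂ = 13.82 rad/s (from 132 rpm).
Differentiating the loop-closure r₂e^{iθ₂}+r₃e^{iθ₃}=r₁+r₄e^{iθ₄} gives r₂ω₂e^{iθ₂}+r₃ω₃e^{iθ₃}=r₄ω₄e^{iθ₄}.
Eliminating the other unknown: ω₃ = r₂ω₂ sin(θ₄−θ₂) / [r₃ sin(θ₃−θ₄)].
Numerator sine = +0.94552; denominator sine = -0.88620.
Result = 0.0955·13.82·(+0.94552) / (0.2159·(-0.88620)) = -6.5236 rad/s; magnitude 6.5236 rad/s.

6.52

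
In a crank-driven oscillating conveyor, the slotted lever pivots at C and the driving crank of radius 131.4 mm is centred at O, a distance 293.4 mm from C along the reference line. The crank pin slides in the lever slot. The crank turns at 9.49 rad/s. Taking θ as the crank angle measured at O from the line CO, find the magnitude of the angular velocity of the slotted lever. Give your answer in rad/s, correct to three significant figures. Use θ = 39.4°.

ω = 9.49 rad/s
Crank pin A relative to C: A = (d + r cosθ, r sinθ); lever angle φ = atan2(r sinθ, d + r cosθ).
Differentiating tanφ: φ̇ = rω(d cosθ + r)/(d² + r² + 2dr cosθ).
d² + r² + 2dr cosθ = |CA|² = 0.162932 m²;  d cosθ + r = +0.35812 m.
|ω_lever| = |0.1314·9.49·+0.35812| / 0.162932 = 2.7408 rad/s.

2.74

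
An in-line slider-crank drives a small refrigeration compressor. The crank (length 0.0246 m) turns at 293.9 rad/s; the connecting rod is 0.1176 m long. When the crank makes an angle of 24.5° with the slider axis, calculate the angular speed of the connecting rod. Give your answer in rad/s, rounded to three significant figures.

56.2

ω = 293.9 rad/s
The rod makes angle φ with the slider axis where L sinφ = r sinθ; differentiating, L cosφ·φ̇ = r ω cosθ.
L cosφ = √(L² − r² sin²θ) = 0.11716 m.
|ω_rod| = r ω |cosθ| / √(L² − r² sin²θ) = 0.0246·293.9·0.90996/0.11716 = 56.155 rad/s.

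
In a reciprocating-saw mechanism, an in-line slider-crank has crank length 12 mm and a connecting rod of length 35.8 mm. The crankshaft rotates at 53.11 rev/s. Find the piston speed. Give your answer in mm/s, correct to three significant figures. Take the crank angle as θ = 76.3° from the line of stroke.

4220

ω = 2π·53.1 = 333.7 rad/s
For an in-line slider-crank, x = r cosθ + √(L² − r² sin²θ), so v = −rω sinθ·[1 + r cosθ/√(L² − r² sin²θ)].
With r = 0.012 m, L = 0.0358 m, θ = 76.3°: √(L² − r² sin²θ) = 0.033848 m.
v = −0.012·333.7·0.97155·[1 + 0.012·0.23684/0.033848] = -4.2171 m/s.
|v| = 4.2171 m/s = 4217.1 mm/s.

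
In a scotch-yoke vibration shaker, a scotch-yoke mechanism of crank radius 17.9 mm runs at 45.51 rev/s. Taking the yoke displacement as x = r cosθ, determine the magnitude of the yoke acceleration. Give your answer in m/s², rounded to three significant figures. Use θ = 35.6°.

ω = 285.9 rad/s (from 45.51 rev/s).
x = r cosθ ⇒ ẍ = −rω² cosθ (ω constant).
|a| = rω²|cosθ| = 0.0179·(285.9)²·|cos 35.6°| = 1190.1 m/s².

1190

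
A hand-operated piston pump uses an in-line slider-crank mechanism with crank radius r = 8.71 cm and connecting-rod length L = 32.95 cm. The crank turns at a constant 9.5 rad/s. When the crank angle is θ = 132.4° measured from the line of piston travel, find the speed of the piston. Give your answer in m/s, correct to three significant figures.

ω = 9.5 rad/s
For an in-line slider-crank, x = r cosθ + √(L² − r² sin²θ), so v = −rω sinθ·[1 + r cosθ/√(L² − r² sin²θ)].
With r = 0.0871 m, L = 0.3295 m, θ = 132.4°: √(L² − r² sin²θ) = 0.32316 m.
v = −0.0871·9.5·0.73846·[1 + 0.0871·-0.67430/0.32316] = -0.49998 m/s.
|v| = 0.49998 m/s.

0.500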